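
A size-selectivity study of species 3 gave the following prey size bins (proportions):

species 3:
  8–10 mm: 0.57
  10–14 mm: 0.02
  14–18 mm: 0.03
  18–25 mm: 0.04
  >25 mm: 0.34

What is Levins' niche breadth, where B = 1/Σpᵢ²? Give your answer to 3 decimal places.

Σpᵢ² = 0.57² + 0.02² + 0.03² + 0.04² + 0.34² = 0.3249 + 0.0004 + 0.0009 + 0.0016 + 0.1156 = 0.4434
B = 1 / 0.4434 = 2.25530

2.255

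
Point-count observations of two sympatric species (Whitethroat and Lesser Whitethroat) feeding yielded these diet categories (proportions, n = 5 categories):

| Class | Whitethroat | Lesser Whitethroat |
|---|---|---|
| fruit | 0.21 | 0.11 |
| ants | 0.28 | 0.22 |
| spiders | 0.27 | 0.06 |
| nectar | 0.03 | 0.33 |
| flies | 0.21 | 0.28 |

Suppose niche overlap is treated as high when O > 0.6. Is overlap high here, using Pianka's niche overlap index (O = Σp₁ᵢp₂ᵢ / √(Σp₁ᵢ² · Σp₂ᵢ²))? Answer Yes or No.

Yes

Σ p₁ᵢp₂ᵢ = 0.0231 + 0.0616 + 0.0162 + 0.0099 + 0.0588 = 0.1696
Σp_1ᵢ² = 0.21² + 0.28² + 0.27² + 0.03² + 0.21² = 0.0441 + 0.0784 + 0.0729 + 0.0009 + 0.0441 = 0.2404
Σp_2ᵢ² = 0.11² + 0.22² + 0.06² + 0.33² + 0.28² = 0.0121 + 0.0484 + 0.0036 + 0.1089 + 0.0784 = 0.2514
O = 0.1696 / √(0.2404 × 0.2514) = 0.1696 / 0.24584 = 0.6899
O = 0.6899 > 0.6 → Yes.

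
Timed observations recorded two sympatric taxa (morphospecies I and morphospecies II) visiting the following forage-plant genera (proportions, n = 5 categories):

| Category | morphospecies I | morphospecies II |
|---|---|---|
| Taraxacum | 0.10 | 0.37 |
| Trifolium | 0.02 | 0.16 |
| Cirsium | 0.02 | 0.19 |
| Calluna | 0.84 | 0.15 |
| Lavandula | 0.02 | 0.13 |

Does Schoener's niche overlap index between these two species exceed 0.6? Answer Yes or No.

No

Σ|p₁ᵢ − p₂ᵢ| = 0.27 + 0.14 + 0.17 + 0.69 + 0.11 = 1.38
D = 1 − ½ × 1.38 = 1 − 0.690 = 0.3100
D = 0.3100 < 0.6 → No.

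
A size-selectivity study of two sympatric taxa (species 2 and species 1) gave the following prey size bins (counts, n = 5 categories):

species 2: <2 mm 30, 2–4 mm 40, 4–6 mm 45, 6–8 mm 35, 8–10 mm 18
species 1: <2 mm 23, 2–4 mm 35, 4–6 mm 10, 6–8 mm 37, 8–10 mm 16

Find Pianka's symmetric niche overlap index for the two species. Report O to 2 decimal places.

Proportions for species 2 (n=168): 30/168=0.1786, 40/168=0.2381, 45/168=0.2679, 35/168=0.2083, 18/168=0.1071
Proportions for species 1 (n=121): 23/121=0.1901, 35/121=0.2893, 10/121=0.0826, 37/121=0.3058, 16/121=0.1322
Σ p₁ᵢp₂ᵢ = 0.033952 + 0.068882 + 0.022129 + 0.063698 + 0.014159 = 0.202820
Σp_1ᵢ² = 0.1786² + 0.2381² + 0.2679² + 0.2083² + 0.1071² = 0.031898 + 0.056692 + 0.071770 + 0.043389 + 0.011470 = 0.215219
Σp_2ᵢ² = 0.1901² + 0.2893² + 0.0826² + 0.3058² + 0.1322² = 0.036138 + 0.083694 + 0.006823 + 0.093514 + 0.017477 = 0.237646
O = 0.202820 / √(0.215219 × 0.237646) = 0.202820 / 0.2261547 = 0.8968

0.90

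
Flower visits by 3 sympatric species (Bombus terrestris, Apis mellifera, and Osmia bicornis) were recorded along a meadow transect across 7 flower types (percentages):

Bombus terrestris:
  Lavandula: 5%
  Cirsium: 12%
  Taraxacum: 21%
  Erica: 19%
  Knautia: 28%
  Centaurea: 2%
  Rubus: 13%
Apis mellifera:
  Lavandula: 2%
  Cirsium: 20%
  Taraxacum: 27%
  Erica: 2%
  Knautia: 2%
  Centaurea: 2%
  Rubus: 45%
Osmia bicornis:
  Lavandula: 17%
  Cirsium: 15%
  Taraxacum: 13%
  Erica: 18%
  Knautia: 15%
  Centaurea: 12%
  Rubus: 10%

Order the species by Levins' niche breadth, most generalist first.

Convert percentages to proportions (divide by 100).
Σp_terrᵢ² = 0.05² + 0.12² + 0.21² + 0.19² + 0.28² + 0.02² + 0.13² = 0.0025 + 0.0144 + 0.0441 + 0.0361 + 0.0784 + 0.0004 + 0.0169 = 0.1928
B_terr = 1 / 0.1928 = 5.1867
Σp_mellᵢ² = 0.02² + 0.20² + 0.27² + 0.02² + 0.02² + 0.02² + 0.45² = 0.0004 + 0.0400 + 0.0729 + 0.0004 + 0.0004 + 0.0004 + 0.2025 = 0.3170
B_mell = 1 / 0.3170 = 3.1546
Σp_bicoᵢ² = 0.17² + 0.15² + 0.13² + 0.18² + 0.15² + 0.12² + 0.10² = 0.0289 + 0.0225 + 0.0169 + 0.0324 + 0.0225 + 0.0144 + 0.0100 = 0.1476
B_bico = 1 / 0.1476 = 6.7751
Ranking by B (broadest → narrowest): Osmia bicornis (6.78) > Bombus terrestris (5.19) > Apis mellifera (3.15)

Osmia bicornis > Bombus terrestris > Apis mellifera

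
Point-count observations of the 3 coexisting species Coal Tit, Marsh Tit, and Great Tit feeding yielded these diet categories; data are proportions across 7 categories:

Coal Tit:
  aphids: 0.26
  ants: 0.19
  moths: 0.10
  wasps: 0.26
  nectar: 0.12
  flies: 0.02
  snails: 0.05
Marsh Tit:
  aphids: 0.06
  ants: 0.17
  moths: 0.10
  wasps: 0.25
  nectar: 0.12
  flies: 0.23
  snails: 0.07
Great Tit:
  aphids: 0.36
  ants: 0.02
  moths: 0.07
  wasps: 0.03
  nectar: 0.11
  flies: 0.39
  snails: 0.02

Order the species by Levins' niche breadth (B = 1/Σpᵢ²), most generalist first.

Marsh Tit > Coal Tit > Great Tit

Σp_Coalᵢ² = 0.26² + 0.19² + 0.10² + 0.26² + 0.12² + 0.02² + 0.05² = 0.0676 + 0.0361 + 0.0100 + 0.0676 + 0.0144 + 0.0004 + 0.0025 = 0.1986
B_Coal = 1 / 0.1986 = 5.0352
Σp_Marsᵢ² = 0.06² + 0.17² + 0.10² + 0.25² + 0.12² + 0.23² + 0.07² = 0.0036 + 0.0289 + 0.0100 + 0.0625 + 0.0144 + 0.0529 + 0.0049 = 0.1772
B_Mars = 1 / 0.1772 = 5.6433
Σp_Greaᵢ² = 0.36² + 0.02² + 0.07² + 0.03² + 0.11² + 0.39² + 0.02² = 0.1296 + 0.0004 + 0.0049 + 0.0009 + 0.0121 + 0.1521 + 0.0004 = 0.3004
B_Grea = 1 / 0.3004 = 3.3289
Ranking by B (broadest → narrowest): Marsh Tit (5.64) > Coal Tit (5.04) > Great Tit (3.33)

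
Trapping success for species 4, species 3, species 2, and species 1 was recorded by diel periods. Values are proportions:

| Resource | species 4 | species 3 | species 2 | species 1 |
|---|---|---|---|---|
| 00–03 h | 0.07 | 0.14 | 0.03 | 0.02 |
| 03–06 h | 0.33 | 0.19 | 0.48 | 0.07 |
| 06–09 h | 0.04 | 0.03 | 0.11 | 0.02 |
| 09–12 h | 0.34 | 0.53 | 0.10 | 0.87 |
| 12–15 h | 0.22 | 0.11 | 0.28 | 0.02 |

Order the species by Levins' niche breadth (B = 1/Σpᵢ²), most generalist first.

species 4 > species 2 > species 3 > species 1

Σp_4ᵢ² = 0.07² + 0.33² + 0.04² + 0.34² + 0.22² = 0.0049 + 0.1089 + 0.0016 + 0.1156 + 0.0484 = 0.2794
B_4 = 1 / 0.2794 = 3.5791
Σp_3ᵢ² = 0.14² + 0.19² + 0.03² + 0.53² + 0.11² = 0.0196 + 0.0361 + 0.0009 + 0.2809 + 0.0121 = 0.3496
B_3 = 1 / 0.3496 = 2.8604
Σp_2ᵢ² = 0.03² + 0.48² + 0.11² + 0.10² + 0.28² = 0.0009 + 0.2304 + 0.0121 + 0.0100 + 0.0784 = 0.3318
B_2 = 1 / 0.3318 = 3.0139
Σp_1ᵢ² = 0.02² + 0.07² + 0.02² + 0.87² + 0.02² = 0.0004 + 0.0049 + 0.0004 + 0.7569 + 0.0004 = 0.7630
B_1 = 1 / 0.7630 = 1.3106
Ranking by B (broadest → narrowest): species 4 (3.58) > species 2 (3.01) > species 3 (2.86) > species 1 (1.31)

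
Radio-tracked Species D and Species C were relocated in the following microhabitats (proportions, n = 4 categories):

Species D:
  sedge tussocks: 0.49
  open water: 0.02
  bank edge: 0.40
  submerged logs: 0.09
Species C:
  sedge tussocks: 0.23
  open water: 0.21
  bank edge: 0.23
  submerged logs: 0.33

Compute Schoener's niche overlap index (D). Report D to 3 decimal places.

Σ|p₁ᵢ − p₂ᵢ| = 0.26 + 0.19 + 0.17 + 0.24 = 0.86
D = 1 − ½ × 0.86 = 1 − 0.430 = 0.57000

0.570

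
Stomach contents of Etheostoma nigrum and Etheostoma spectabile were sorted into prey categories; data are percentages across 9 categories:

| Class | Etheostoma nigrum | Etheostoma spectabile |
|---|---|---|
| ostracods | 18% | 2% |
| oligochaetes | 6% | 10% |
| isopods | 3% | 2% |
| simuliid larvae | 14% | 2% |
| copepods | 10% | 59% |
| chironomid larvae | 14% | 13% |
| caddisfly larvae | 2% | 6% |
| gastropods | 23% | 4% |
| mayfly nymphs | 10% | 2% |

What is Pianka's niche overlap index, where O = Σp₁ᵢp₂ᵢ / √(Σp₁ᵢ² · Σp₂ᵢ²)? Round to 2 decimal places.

Convert percentages to proportions (divide by 100).
Σ p₁ᵢp₂ᵢ = 0.0036 + 0.0060 + 0.0006 + 0.0028 + 0.0590 + 0.0182 + 0.0012 + 0.0092 + 0.0020 = 0.1026
Σp_1ᵢ² = 0.18² + 0.06² + 0.03² + 0.14² + 0.10² + 0.14² + 0.02² + 0.23² + 0.10² = 0.0324 + 0.0036 + 0.0009 + 0.0196 + 0.0100 + 0.0196 + 0.0004 + 0.0529 + 0.0100 = 0.1494
Σp_2ᵢ² = 0.02² + 0.10² + 0.02² + 0.02² + 0.59² + 0.13² + 0.06² + 0.04² + 0.02² = 0.0004 + 0.0100 + 0.0004 + 0.0004 + 0.3481 + 0.0169 + 0.0036 + 0.0016 + 0.0004 = 0.3818
O = 0.1026 / √(0.1494 × 0.3818) = 0.1026 / 0.23883 = 0.4296

0.43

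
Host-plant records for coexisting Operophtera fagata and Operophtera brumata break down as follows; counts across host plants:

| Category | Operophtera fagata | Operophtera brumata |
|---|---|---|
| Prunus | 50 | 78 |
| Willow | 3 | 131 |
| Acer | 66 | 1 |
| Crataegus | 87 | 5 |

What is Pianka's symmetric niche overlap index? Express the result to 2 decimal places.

0.26

Proportions for Operophtera fagata (n=206): 50/206=0.2427, 3/206=0.0146, 66/206=0.3204, 87/206=0.4223
Proportions for Operophtera brumata (n=215): 78/215=0.3628, 131/215=0.6093, 1/215=0.0047, 5/215=0.0233
Σ p₁ᵢp₂ᵢ = 0.088052 + 0.008896 + 0.001506 + 0.009840 = 0.108294
Σp_1ᵢ² = 0.2427² + 0.0146² + 0.3204² + 0.4223² = 0.058903 + 0.000213 + 0.102656 + 0.178337 = 0.340109
Σp_2ᵢ² = 0.3628² + 0.6093² + 0.0047² + 0.0233² = 0.131624 + 0.371246 + 0.000022 + 0.000543 = 0.503435
O = 0.108294 / √(0.340109 × 0.503435) = 0.108294 / 0.4137907 = 0.2617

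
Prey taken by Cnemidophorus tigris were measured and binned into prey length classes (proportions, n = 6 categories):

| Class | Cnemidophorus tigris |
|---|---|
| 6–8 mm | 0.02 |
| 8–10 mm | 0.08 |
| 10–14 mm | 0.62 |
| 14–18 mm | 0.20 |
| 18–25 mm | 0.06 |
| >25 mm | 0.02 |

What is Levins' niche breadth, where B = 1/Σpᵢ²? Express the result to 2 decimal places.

Σpᵢ² = 0.02² + 0.08² + 0.62² + 0.20² + 0.06² + 0.02² = 0.0004 + 0.0064 + 0.3844 + 0.0400 + 0.0036 + 0.0004 = 0.4352
B = 1 / 0.4352 = 2.2978

2.30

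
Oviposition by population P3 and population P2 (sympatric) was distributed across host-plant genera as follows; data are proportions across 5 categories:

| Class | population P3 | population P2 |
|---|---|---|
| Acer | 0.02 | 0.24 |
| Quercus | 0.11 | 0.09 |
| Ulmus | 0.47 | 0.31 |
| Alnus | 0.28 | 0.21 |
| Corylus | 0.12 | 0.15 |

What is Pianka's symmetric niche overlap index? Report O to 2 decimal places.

0.87

Σ p₁ᵢp₂ᵢ = 0.0048 + 0.0099 + 0.1457 + 0.0588 + 0.0180 = 0.2372
Σp_1ᵢ² = 0.02² + 0.11² + 0.47² + 0.28² + 0.12² = 0.0004 + 0.0121 + 0.2209 + 0.0784 + 0.0144 = 0.3262
Σp_2ᵢ² = 0.24² + 0.09² + 0.31² + 0.21² + 0.15² = 0.0576 + 0.0081 + 0.0961 + 0.0441 + 0.0225 = 0.2284
O = 0.2372 / √(0.3262 × 0.2284) = 0.2372 / 0.27295 = 0.8690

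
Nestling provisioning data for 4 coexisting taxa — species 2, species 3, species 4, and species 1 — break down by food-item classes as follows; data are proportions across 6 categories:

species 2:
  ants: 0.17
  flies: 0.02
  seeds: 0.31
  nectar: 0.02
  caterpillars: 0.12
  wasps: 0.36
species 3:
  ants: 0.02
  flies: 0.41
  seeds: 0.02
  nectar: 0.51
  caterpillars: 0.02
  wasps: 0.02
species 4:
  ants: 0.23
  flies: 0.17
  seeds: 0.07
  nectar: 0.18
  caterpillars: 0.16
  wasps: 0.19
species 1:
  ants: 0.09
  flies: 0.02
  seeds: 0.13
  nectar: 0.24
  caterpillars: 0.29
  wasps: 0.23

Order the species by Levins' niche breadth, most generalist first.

species 4 > species 1 > species 2 > species 3

Σp_2ᵢ² = 0.17² + 0.02² + 0.31² + 0.02² + 0.12² + 0.36² = 0.0289 + 0.0004 + 0.0961 + 0.0004 + 0.0144 + 0.1296 = 0.2698
B_2 = 1 / 0.2698 = 3.7064
Σp_3ᵢ² = 0.02² + 0.41² + 0.02² + 0.51² + 0.02² + 0.02² = 0.0004 + 0.1681 + 0.0004 + 0.2601 + 0.0004 + 0.0004 = 0.4298
B_3 = 1 / 0.4298 = 2.3267
Σp_4ᵢ² = 0.23² + 0.17² + 0.07² + 0.18² + 0.16² + 0.19² = 0.0529 + 0.0289 + 0.0049 + 0.0324 + 0.0256 + 0.0361 = 0.1808
B_4 = 1 / 0.1808 = 5.5310
Σp_1ᵢ² = 0.09² + 0.02² + 0.13² + 0.24² + 0.29² + 0.23² = 0.0081 + 0.0004 + 0.0169 + 0.0576 + 0.0841 + 0.0529 = 0.2200
B_1 = 1 / 0.2200 = 4.5455
Ranking by B (broadest → narrowest): species 4 (5.53) > species 1 (4.55) > species 2 (3.71) > species 3 (2.33)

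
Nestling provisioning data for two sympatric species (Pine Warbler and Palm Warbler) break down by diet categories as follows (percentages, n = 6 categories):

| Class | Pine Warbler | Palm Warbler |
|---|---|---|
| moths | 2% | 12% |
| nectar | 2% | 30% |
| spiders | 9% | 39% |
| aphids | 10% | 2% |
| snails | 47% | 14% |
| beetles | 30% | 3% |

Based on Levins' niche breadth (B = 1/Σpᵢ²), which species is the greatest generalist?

Palm Warbler

Convert percentages to proportions (divide by 100).
Σp_Pineᵢ² = 0.02² + 0.02² + 0.09² + 0.10² + 0.47² + 0.30² = 0.0004 + 0.0004 + 0.0081 + 0.0100 + 0.2209 + 0.0900 = 0.3298
B_Pine = 1 / 0.3298 = 3.0321
Σp_Palmᵢ² = 0.12² + 0.30² + 0.39² + 0.02² + 0.14² + 0.03² = 0.0144 + 0.0900 + 0.1521 + 0.0004 + 0.0196 + 0.0009 = 0.2774
B_Palm = 1 / 0.2774 = 3.6049
Highest B → broadest niche (most generalist): Palm Warbler (B = 3.60).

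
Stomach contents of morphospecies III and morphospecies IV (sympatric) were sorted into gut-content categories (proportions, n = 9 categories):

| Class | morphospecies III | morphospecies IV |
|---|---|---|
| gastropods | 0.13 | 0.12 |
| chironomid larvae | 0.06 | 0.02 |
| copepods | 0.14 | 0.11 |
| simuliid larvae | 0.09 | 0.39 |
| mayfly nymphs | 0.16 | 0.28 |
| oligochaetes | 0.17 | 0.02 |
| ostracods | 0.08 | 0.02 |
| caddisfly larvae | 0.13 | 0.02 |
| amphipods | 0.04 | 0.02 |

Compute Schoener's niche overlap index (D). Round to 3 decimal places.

0.580

Σ|p₁ᵢ − p₂ᵢ| = 0.01 + 0.04 + 0.03 + 0.30 + 0.12 + 0.15 + 0.06 + 0.11 + 0.02 = 0.84
D = 1 − ½ × 0.84 = 1 − 0.420 = 0.58000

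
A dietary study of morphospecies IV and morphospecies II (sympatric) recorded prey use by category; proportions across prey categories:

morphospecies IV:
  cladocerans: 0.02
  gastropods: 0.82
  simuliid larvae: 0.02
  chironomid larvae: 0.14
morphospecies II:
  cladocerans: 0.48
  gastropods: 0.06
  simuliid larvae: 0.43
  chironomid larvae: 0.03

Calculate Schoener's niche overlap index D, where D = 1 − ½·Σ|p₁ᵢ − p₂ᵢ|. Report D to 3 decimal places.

0.130

Σ|p₁ᵢ − p₂ᵢ| = 0.46 + 0.76 + 0.41 + 0.11 = 1.74
D = 1 − ½ × 1.74 = 1 − 0.870 = 0.13000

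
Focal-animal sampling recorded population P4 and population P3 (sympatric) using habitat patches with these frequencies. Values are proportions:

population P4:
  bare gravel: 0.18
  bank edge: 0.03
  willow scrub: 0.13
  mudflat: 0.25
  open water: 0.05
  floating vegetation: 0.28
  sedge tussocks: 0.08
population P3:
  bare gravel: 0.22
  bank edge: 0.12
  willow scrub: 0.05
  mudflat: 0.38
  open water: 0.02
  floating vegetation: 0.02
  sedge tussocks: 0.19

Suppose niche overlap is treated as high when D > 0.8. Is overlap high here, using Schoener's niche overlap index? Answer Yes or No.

No

Σ|p₁ᵢ − p₂ᵢ| = 0.04 + 0.09 + 0.08 + 0.13 + 0.03 + 0.26 + 0.11 = 0.74
D = 1 − ½ × 0.74 = 1 − 0.370 = 0.6300
D = 0.6300 < 0.8 → No.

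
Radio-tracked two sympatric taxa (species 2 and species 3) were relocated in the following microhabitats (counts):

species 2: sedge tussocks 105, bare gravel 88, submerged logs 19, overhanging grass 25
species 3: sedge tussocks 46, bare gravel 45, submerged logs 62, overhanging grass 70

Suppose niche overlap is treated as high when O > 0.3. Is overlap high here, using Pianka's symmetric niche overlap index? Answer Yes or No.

Proportions for species 2 (n=237): 105/237=0.4430, 88/237=0.3713, 19/237=0.0802, 25/237=0.1055
Proportions for species 3 (n=223): 46/223=0.2063, 45/223=0.2018, 62/223=0.2780, 70/223=0.3139
Σ p₁ᵢp₂ᵢ = 0.091391 + 0.074928 + 0.022296 + 0.033116 = 0.221731
Σp_1ᵢ² = 0.4430² + 0.3713² + 0.0802² + 0.1055² = 0.196249 + 0.137864 + 0.006432 + 0.011130 = 0.351675
Σp_2ᵢ² = 0.2063² + 0.2018² + 0.2780² + 0.3139² = 0.042560 + 0.040723 + 0.077284 + 0.098533 = 0.259100
O = 0.221731 / √(0.351675 × 0.259100) = 0.221731 / 0.3018592 = 0.7346
O = 0.7346 > 0.3 → Yes.

Yes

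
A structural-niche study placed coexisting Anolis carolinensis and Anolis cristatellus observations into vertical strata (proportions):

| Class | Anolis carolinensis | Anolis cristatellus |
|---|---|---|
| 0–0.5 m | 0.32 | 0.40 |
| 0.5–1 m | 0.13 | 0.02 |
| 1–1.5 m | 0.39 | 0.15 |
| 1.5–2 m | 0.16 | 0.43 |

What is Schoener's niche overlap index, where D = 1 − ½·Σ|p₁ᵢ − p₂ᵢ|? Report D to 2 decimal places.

0.65

Σ|p₁ᵢ − p₂ᵢ| = 0.08 + 0.11 + 0.24 + 0.27 = 0.70
D = 1 − ½ × 0.70 = 1 − 0.350 = 0.6500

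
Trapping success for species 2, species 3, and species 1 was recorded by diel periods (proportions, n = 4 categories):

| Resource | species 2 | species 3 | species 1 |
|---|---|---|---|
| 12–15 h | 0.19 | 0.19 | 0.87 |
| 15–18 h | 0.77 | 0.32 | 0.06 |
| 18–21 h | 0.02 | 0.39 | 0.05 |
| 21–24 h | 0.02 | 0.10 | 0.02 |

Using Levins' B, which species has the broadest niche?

species 3

Σp_2ᵢ² = 0.19² + 0.77² + 0.02² + 0.02² = 0.0361 + 0.5929 + 0.0004 + 0.0004 = 0.6298
B_2 = 1 / 0.6298 = 1.5878
Σp_3ᵢ² = 0.19² + 0.32² + 0.39² + 0.10² = 0.0361 + 0.1024 + 0.1521 + 0.0100 = 0.3006
B_3 = 1 / 0.3006 = 3.3267
Σp_1ᵢ² = 0.87² + 0.06² + 0.05² + 0.02² = 0.7569 + 0.0036 + 0.0025 + 0.0004 = 0.7634
B_1 = 1 / 0.7634 = 1.3099
Highest B → broadest niche (most generalist): species 3 (B = 3.33).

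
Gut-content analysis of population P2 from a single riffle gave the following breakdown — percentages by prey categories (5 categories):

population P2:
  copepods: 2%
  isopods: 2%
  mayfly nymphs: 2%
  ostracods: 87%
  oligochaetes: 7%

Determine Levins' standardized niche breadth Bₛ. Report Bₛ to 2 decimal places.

0.08

Convert percentages to proportions (divide by 100).
Σpᵢ² = 0.02² + 0.02² + 0.02² + 0.87² + 0.07² = 0.0004 + 0.0004 + 0.0004 + 0.7569 + 0.0049 = 0.7630
B = 1 / 0.7630 = 1.3106
Bₛ = (B − 1)/(n − 1) = (1.3106 − 1)/(5 − 1) = 0.3106/4 = 0.0777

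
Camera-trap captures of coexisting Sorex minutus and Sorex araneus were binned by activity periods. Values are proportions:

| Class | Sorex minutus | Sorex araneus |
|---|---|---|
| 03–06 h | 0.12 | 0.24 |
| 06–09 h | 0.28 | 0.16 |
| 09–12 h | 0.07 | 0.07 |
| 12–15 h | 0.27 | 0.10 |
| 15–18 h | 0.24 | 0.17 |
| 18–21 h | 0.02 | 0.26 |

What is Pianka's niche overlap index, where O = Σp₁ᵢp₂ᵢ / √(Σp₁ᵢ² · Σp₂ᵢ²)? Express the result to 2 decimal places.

0.72

Σ p₁ᵢp₂ᵢ = 0.0288 + 0.0448 + 0.0049 + 0.0270 + 0.0408 + 0.0052 = 0.1515
Σp_1ᵢ² = 0.12² + 0.28² + 0.07² + 0.27² + 0.24² + 0.02² = 0.0144 + 0.0784 + 0.0049 + 0.0729 + 0.0576 + 0.0004 = 0.2286
Σp_2ᵢ² = 0.24² + 0.16² + 0.07² + 0.10² + 0.17² + 0.26² = 0.0576 + 0.0256 + 0.0049 + 0.0100 + 0.0289 + 0.0676 = 0.1946
O = 0.1515 / √(0.2286 × 0.1946) = 0.1515 / 0.21092 = 0.7183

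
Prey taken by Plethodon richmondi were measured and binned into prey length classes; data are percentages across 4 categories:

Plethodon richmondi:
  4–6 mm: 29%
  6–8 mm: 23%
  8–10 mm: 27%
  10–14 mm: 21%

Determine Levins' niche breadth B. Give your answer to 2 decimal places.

Convert percentages to proportions (divide by 100).
Σpᵢ² = 0.29² + 0.23² + 0.27² + 0.21² = 0.0841 + 0.0529 + 0.0729 + 0.0441 = 0.2540
B = 1 / 0.2540 = 3.9370

3.94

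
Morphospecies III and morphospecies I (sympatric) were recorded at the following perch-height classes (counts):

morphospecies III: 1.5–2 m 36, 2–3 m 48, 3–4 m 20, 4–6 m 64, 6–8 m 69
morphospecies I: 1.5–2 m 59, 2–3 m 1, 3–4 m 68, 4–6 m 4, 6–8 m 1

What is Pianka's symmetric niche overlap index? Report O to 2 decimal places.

0.38

Proportions for morphospecies III (n=237): 36/237=0.1519, 48/237=0.2025, 20/237=0.0844, 64/237=0.2700, 69/237=0.2911
Proportions for morphospecies I (n=133): 59/133=0.4436, 1/133=0.0075, 68/133=0.5113, 4/133=0.0301, 1/133=0.0075
Σ p₁ᵢp₂ᵢ = 0.067383 + 0.001519 + 0.043154 + 0.008127 + 0.002183 = 0.122366
Σp_1ᵢ² = 0.1519² + 0.2025² + 0.0844² + 0.2700² + 0.2911² = 0.023074 + 0.041006 + 0.007123 + 0.072900 + 0.084739 = 0.228842
Σp_2ᵢ² = 0.4436² + 0.0075² + 0.5113² + 0.0301² + 0.0075² = 0.196781 + 0.000056 + 0.261428 + 0.000906 + 0.000056 = 0.459227
O = 0.122366 / √(0.228842 × 0.459227) = 0.122366 / 0.3241765 = 0.3775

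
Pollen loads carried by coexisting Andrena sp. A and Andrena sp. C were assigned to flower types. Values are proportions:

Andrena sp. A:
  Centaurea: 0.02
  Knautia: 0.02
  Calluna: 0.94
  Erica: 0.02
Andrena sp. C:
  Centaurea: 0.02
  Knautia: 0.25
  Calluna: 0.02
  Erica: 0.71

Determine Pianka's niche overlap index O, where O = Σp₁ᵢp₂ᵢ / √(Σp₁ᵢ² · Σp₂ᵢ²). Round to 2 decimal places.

0.05

Σ p₁ᵢp₂ᵢ = 0.0004 + 0.0050 + 0.0188 + 0.0142 = 0.0384
Σp_1ᵢ² = 0.02² + 0.02² + 0.94² + 0.02² = 0.0004 + 0.0004 + 0.8836 + 0.0004 = 0.8848
Σp_2ᵢ² = 0.02² + 0.25² + 0.02² + 0.71² = 0.0004 + 0.0625 + 0.0004 + 0.5041 = 0.5674
O = 0.0384 / √(0.8848 × 0.5674) = 0.0384 / 0.70854 = 0.0542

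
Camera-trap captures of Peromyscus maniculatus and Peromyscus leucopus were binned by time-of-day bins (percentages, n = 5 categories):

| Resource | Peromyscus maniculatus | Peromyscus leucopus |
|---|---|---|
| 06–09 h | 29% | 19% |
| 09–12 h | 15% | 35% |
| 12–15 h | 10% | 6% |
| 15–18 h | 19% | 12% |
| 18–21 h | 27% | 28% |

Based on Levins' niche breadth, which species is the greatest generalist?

Convert percentages to proportions (divide by 100).
Σp_maniᵢ² = 0.29² + 0.15² + 0.10² + 0.19² + 0.27² = 0.0841 + 0.0225 + 0.0100 + 0.0361 + 0.0729 = 0.2256
B_mani = 1 / 0.2256 = 4.4326
Σp_leucᵢ² = 0.19² + 0.35² + 0.06² + 0.12² + 0.28² = 0.0361 + 0.1225 + 0.0036 + 0.0144 + 0.0784 = 0.2550
B_leuc = 1 / 0.2550 = 3.9216
Highest B → broadest niche (most generalist): Peromyscus maniculatus (B = 4.43).

Peromyscus maniculatus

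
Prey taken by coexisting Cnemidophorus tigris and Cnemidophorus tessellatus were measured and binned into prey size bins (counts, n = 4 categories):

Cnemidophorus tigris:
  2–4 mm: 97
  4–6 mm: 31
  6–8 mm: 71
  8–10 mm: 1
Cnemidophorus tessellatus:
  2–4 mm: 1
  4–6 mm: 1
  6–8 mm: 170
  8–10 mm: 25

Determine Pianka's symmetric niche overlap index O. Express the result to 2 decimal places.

Proportions for Cnemidophorus tigris (n=200): 97/200=0.4850, 31/200=0.1550, 71/200=0.3550, 1/200=0.0050
Proportions for Cnemidophorus tessellatus (n=197): 1/197=0.0051, 1/197=0.0051, 170/197=0.8629, 25/197=0.1269
Σ p₁ᵢp₂ᵢ = 0.002474 + 0.000791 + 0.306330 + 0.000635 = 0.310230
Σp_1ᵢ² = 0.4850² + 0.1550² + 0.3550² + 0.0050² = 0.235225 + 0.024025 + 0.126025 + 0.000025 = 0.385300
Σp_2ᵢ² = 0.0051² + 0.0051² + 0.8629² + 0.1269² = 0.000026 + 0.000026 + 0.744596 + 0.016104 = 0.760752
O = 0.310230 / √(0.385300 × 0.760752) = 0.310230 / 0.5414035 = 0.5730

0.57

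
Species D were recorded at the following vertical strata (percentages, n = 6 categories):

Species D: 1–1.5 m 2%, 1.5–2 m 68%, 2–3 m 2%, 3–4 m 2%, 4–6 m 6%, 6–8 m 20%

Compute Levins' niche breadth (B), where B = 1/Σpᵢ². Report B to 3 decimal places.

1.972

Convert percentages to proportions (divide by 100).
Σpᵢ² = 0.02² + 0.68² + 0.02² + 0.02² + 0.06² + 0.20² = 0.0004 + 0.4624 + 0.0004 + 0.0004 + 0.0036 + 0.0400 = 0.5072
B = 1 / 0.5072 = 1.97161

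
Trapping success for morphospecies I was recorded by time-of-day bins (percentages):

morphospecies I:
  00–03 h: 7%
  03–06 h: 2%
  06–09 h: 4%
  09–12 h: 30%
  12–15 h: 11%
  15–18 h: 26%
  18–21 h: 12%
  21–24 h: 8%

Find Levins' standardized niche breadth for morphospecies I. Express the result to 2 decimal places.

0.58

Convert percentages to proportions (divide by 100).
Σpᵢ² = 0.07² + 0.02² + 0.04² + 0.30² + 0.11² + 0.26² + 0.12² + 0.08² = 0.0049 + 0.0004 + 0.0016 + 0.0900 + 0.0121 + 0.0676 + 0.0144 + 0.0064 = 0.1974
B = 1 / 0.1974 = 5.0659
Bₛ = (B − 1)/(n − 1) = (5.0659 − 1)/(8 − 1) = 4.0659/7 = 0.5808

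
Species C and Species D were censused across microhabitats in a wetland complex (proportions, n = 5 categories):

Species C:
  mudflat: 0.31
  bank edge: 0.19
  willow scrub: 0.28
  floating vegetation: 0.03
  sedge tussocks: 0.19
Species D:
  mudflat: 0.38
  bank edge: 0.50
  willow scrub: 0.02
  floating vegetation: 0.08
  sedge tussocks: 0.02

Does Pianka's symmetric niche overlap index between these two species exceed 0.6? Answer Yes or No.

Σ p₁ᵢp₂ᵢ = 0.1178 + 0.0950 + 0.0056 + 0.0024 + 0.0038 = 0.2246
Σp_1ᵢ² = 0.31² + 0.19² + 0.28² + 0.03² + 0.19² = 0.0961 + 0.0361 + 0.0784 + 0.0009 + 0.0361 = 0.2476
Σp_2ᵢ² = 0.38² + 0.50² + 0.02² + 0.08² + 0.02² = 0.1444 + 0.2500 + 0.0004 + 0.0064 + 0.0004 = 0.4016
O = 0.2246 / √(0.2476 × 0.4016) = 0.2246 / 0.31533 = 0.7123
O = 0.7123 > 0.6 → Yes.

Yes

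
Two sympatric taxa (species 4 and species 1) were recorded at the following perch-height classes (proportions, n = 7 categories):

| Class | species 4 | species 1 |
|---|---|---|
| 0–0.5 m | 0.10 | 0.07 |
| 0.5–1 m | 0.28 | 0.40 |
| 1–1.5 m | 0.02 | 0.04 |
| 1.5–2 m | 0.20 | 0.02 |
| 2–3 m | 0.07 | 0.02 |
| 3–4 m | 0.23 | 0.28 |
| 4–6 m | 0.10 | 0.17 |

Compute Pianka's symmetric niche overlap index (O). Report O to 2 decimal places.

Σ p₁ᵢp₂ᵢ = 0.0070 + 0.1120 + 0.0008 + 0.0040 + 0.0014 + 0.0644 + 0.0170 = 0.2066
Σp_1ᵢ² = 0.10² + 0.28² + 0.02² + 0.20² + 0.07² + 0.23² + 0.10² = 0.0100 + 0.0784 + 0.0004 + 0.0400 + 0.0049 + 0.0529 + 0.0100 = 0.1966
Σp_2ᵢ² = 0.07² + 0.40² + 0.04² + 0.02² + 0.02² + 0.28² + 0.17² = 0.0049 + 0.1600 + 0.0016 + 0.0004 + 0.0004 + 0.0784 + 0.0289 = 0.2746
O = 0.2066 / √(0.1966 × 0.2746) = 0.2066 / 0.23235 = 0.8892

0.89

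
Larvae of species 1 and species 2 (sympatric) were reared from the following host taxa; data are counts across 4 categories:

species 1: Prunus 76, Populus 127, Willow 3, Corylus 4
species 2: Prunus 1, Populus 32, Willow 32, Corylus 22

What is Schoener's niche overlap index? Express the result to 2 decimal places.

0.41

Proportions for species 1 (n=210): 76/210=0.3619, 127/210=0.6048, 3/210=0.0143, 4/210=0.0190
Proportions for species 2 (n=87): 1/87=0.0115, 32/87=0.3678, 32/87=0.3678, 22/87=0.2529
Σ|p₁ᵢ − p₂ᵢ| = 0.3504 + 0.2370 + 0.3535 + 0.2339 = 1.1748
D = 1 − ½ × 1.1748 = 1 − 0.58740 = 0.41260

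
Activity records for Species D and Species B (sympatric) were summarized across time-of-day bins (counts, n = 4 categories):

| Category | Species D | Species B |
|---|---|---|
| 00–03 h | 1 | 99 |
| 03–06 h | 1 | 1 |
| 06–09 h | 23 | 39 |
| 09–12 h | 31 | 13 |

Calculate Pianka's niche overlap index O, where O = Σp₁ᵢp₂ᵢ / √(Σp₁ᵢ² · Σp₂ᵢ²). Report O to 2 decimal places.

0.34

Proportions for Species D (n=56): 1/56=0.0179, 1/56=0.0179, 23/56=0.4107, 31/56=0.5536
Proportions for Species B (n=152): 99/152=0.6513, 1/152=0.0066, 39/152=0.2566, 13/152=0.0855
Σ p₁ᵢp₂ᵢ = 0.011658 + 0.000118 + 0.105386 + 0.047333 = 0.164495
Σp_1ᵢ² = 0.0179² + 0.0179² + 0.4107² + 0.5536² = 0.000320 + 0.000320 + 0.168674 + 0.306473 = 0.475787
Σp_2ᵢ² = 0.6513² + 0.0066² + 0.2566² + 0.0855² = 0.424192 + 0.000044 + 0.065844 + 0.007310 = 0.497390
O = 0.164495 / √(0.475787 × 0.497390) = 0.164495 / 0.4864686 = 0.3381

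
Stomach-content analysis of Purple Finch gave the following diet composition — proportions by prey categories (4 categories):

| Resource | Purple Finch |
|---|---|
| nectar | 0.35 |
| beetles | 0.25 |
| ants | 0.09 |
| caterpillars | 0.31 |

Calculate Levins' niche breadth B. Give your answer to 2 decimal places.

3.46

Σpᵢ² = 0.35² + 0.25² + 0.09² + 0.31² = 0.1225 + 0.0625 + 0.0081 + 0.0961 = 0.2892
B = 1 / 0.2892 = 3.4578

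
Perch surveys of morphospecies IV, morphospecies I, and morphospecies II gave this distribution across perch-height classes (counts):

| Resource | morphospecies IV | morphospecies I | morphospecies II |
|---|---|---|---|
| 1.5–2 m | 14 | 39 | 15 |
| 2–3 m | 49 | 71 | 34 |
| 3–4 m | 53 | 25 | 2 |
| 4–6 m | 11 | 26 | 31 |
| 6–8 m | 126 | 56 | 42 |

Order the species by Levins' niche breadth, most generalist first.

morphospecies I > morphospecies II > morphospecies IV

Proportions for morphospecies IV (n=253): 14/253=0.0553, 49/253=0.1937, 53/253=0.2095, 11/253=0.0435, 126/253=0.4980
Proportions for morphospecies I (n=217): 39/217=0.1797, 71/217=0.3272, 25/217=0.1152, 26/217=0.1198, 56/217=0.2581
Proportions for morphospecies II (n=124): 15/124=0.1210, 34/124=0.2742, 2/124=0.0161, 31/124=0.2500, 42/124=0.3387
Σp_IVᵢ² = 0.0553² + 0.1937² + 0.2095² + 0.0435² + 0.4980² = 0.003058 + 0.037520 + 0.043890 + 0.001892 + 0.248004 = 0.334364
B_IV = 1 / 0.334364 = 2.9908
Σp_Iᵢ² = 0.1797² + 0.3272² + 0.1152² + 0.1198² + 0.2581² = 0.032292 + 0.107060 + 0.013271 + 0.014352 + 0.066616 = 0.233591
B_I = 1 / 0.233591 = 4.2810
Σp_IIᵢ² = 0.1210² + 0.2742² + 0.0161² + 0.2500² + 0.3387² = 0.014641 + 0.075186 + 0.000259 + 0.062500 + 0.114718 = 0.267304
B_II = 1 / 0.267304 = 3.7411
Ranking by B (broadest → narrowest): morphospecies I (4.28) > morphospecies II (3.74) > morphospecies IV (2.99)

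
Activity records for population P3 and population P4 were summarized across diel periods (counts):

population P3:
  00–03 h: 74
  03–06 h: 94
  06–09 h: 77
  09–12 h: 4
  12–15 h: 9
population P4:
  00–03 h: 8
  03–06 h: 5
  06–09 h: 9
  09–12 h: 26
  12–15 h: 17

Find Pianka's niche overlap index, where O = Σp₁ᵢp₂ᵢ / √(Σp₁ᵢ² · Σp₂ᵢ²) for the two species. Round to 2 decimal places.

0.42

Proportions for population P3 (n=258): 74/258=0.2868, 94/258=0.3643, 77/258=0.2984, 4/258=0.0155, 9/258=0.0349
Proportions for population P4 (n=65): 8/65=0.1231, 5/65=0.0769, 9/65=0.1385, 26/65=0.4000, 17/65=0.2615
Σ p₁ᵢp₂ᵢ = 0.035305 + 0.028015 + 0.041328 + 0.006200 + 0.009126 = 0.119974
Σp_1ᵢ² = 0.2868² + 0.3643² + 0.2984² + 0.0155² + 0.0349² = 0.082254 + 0.132714 + 0.089043 + 0.000240 + 0.001218 = 0.305469
Σp_2ᵢ² = 0.1231² + 0.0769² + 0.1385² + 0.4000² + 0.2615² = 0.015154 + 0.005914 + 0.019182 + 0.160000 + 0.068382 = 0.268632
O = 0.119974 / √(0.305469 × 0.268632) = 0.119974 / 0.2864590 = 0.4188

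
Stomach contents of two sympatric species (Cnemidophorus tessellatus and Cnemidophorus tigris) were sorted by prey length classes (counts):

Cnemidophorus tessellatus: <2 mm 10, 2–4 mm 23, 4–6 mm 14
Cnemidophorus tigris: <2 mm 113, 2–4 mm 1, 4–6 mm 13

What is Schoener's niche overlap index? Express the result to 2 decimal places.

Proportions for Cnemidophorus tessellatus (n=47): 10/47=0.2128, 23/47=0.4894, 14/47=0.2979
Proportions for Cnemidophorus tigris (n=127): 113/127=0.8898, 1/127=0.0079, 13/127=0.1024
Σ|p₁ᵢ − p₂ᵢ| = 0.6770 + 0.4815 + 0.1955 = 1.3540
D = 1 − ½ × 1.3540 = 1 − 0.67700 = 0.32300

0.32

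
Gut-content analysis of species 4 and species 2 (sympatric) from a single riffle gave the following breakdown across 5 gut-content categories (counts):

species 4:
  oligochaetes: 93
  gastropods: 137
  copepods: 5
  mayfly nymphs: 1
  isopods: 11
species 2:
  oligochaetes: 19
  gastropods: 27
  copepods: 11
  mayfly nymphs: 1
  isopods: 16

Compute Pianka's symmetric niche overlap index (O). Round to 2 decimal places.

Proportions for species 4 (n=247): 93/247=0.3765, 137/247=0.5547, 5/247=0.0202, 1/247=0.0040, 11/247=0.0445
Proportions for species 2 (n=74): 19/74=0.2568, 27/74=0.3649, 11/74=0.1486, 1/74=0.0135, 16/74=0.2162
Σ p₁ᵢp₂ᵢ = 0.096685 + 0.202410 + 0.003002 + 0.000054 + 0.009621 = 0.311772
Σp_1ᵢ² = 0.3765² + 0.5547² + 0.0202² + 0.0040² + 0.0445² = 0.141752 + 0.307692 + 0.000408 + 0.000016 + 0.001980 = 0.451848
Σp_2ᵢ² = 0.2568² + 0.3649² + 0.1486² + 0.0135² + 0.2162² = 0.065946 + 0.133152 + 0.022082 + 0.000182 + 0.046742 = 0.268104
O = 0.311772 / √(0.451848 × 0.268104) = 0.311772 / 0.3480550 = 0.8958

0.90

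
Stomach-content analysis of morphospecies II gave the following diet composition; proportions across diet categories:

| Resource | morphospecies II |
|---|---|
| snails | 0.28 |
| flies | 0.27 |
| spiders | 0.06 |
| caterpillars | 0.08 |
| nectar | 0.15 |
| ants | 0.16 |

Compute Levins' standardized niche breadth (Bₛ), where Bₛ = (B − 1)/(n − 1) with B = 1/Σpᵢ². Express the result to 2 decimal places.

0.76

Σpᵢ² = 0.28² + 0.27² + 0.06² + 0.08² + 0.15² + 0.16² = 0.0784 + 0.0729 + 0.0036 + 0.0064 + 0.0225 + 0.0256 = 0.2094
B = 1 / 0.2094 = 4.7755
Bₛ = (B − 1)/(n − 1) = (4.7755 − 1)/(6 − 1) = 3.7755/5 = 0.7551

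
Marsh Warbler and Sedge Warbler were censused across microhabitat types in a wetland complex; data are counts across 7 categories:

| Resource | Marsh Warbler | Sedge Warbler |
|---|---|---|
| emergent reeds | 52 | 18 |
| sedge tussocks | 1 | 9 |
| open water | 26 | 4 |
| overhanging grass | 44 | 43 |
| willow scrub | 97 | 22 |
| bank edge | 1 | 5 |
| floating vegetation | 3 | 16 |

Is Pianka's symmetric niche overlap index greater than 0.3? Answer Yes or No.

Yes

Proportions for Marsh Warbler (n=224): 52/224=0.2321, 1/224=0.0045, 26/224=0.1161, 44/224=0.1964, 97/224=0.4330, 1/224=0.0045, 3/224=0.0134
Proportions for Sedge Warbler (n=117): 18/117=0.1538, 9/117=0.0769, 4/117=0.0342, 43/117=0.3675, 22/117=0.1880, 5/117=0.0427, 16/117=0.1368
Σ p₁ᵢp₂ᵢ = 0.035697 + 0.000346 + 0.003971 + 0.072177 + 0.081404 + 0.000192 + 0.001833 = 0.195620
Σp_1ᵢ² = 0.2321² + 0.0045² + 0.1161² + 0.1964² + 0.4330² + 0.0045² + 0.0134² = 0.053870 + 0.000020 + 0.013479 + 0.038573 + 0.187489 + 0.000020 + 0.000180 = 0.293631
Σp_2ᵢ² = 0.1538² + 0.0769² + 0.0342² + 0.3675² + 0.1880² + 0.0427² + 0.1368² = 0.023654 + 0.005914 + 0.001170 + 0.135056 + 0.035344 + 0.001823 + 0.018714 = 0.221675
O = 0.195620 / √(0.293631 × 0.221675) = 0.195620 / 0.2551287 = 0.7668
O = 0.7668 > 0.3 → Yes.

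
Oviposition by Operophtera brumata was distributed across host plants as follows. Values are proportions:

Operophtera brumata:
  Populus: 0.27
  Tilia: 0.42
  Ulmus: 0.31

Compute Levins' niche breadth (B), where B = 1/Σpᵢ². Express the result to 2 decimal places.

2.90

Σpᵢ² = 0.27² + 0.42² + 0.31² = 0.0729 + 0.1764 + 0.0961 = 0.3454
B = 1 / 0.3454 = 2.8952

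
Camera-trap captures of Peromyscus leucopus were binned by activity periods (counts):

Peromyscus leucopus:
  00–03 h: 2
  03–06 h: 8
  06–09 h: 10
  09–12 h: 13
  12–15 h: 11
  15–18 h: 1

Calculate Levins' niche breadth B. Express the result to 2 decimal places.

Proportions for Peromyscus leucopus (n=45): 2/45=0.0444, 8/45=0.1778, 10/45=0.2222, 13/45=0.2889, 11/45=0.2444, 1/45=0.0222
Σpᵢ² = 0.0444² + 0.1778² + 0.2222² + 0.2889² + 0.2444² + 0.0222² = 0.001971 + 0.031613 + 0.049373 + 0.083463 + 0.059731 + 0.000493 = 0.226644
B = 1 / 0.226644 = 4.4122

4.41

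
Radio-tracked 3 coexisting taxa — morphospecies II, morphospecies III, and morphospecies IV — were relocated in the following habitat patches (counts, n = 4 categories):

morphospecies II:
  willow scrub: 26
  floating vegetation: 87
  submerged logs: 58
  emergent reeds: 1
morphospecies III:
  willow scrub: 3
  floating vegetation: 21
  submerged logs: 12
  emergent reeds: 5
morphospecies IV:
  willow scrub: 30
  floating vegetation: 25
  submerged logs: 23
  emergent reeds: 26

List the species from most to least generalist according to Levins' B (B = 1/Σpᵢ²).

morphospecies IV > morphospecies III > morphospecies II

Proportions for morphospecies II (n=172): 26/172=0.1512, 87/172=0.5058, 58/172=0.3372, 1/172=0.0058
Proportions for morphospecies III (n=41): 3/41=0.0732, 21/41=0.5122, 12/41=0.2927, 5/41=0.1220
Proportions for morphospecies IV (n=104): 30/104=0.2885, 25/104=0.2404, 23/104=0.2212, 26/104=0.2500
Σp_IIᵢ² = 0.1512² + 0.5058² + 0.3372² + 0.0058² = 0.022861 + 0.255834 + 0.113704 + 0.000034 = 0.392433
B_II = 1 / 0.392433 = 2.5482
Σp_IIIᵢ² = 0.0732² + 0.5122² + 0.2927² + 0.1220² = 0.005358 + 0.262349 + 0.085673 + 0.014884 = 0.368264
B_III = 1 / 0.368264 = 2.7154
Σp_IVᵢ² = 0.2885² + 0.2404² + 0.2212² + 0.2500² = 0.083232 + 0.057792 + 0.048929 + 0.062500 = 0.252453
B_IV = 1 / 0.252453 = 3.9611
Ranking by B (broadest → narrowest): morphospecies IV (3.96) > morphospecies III (2.72) > morphospecies II (2.55)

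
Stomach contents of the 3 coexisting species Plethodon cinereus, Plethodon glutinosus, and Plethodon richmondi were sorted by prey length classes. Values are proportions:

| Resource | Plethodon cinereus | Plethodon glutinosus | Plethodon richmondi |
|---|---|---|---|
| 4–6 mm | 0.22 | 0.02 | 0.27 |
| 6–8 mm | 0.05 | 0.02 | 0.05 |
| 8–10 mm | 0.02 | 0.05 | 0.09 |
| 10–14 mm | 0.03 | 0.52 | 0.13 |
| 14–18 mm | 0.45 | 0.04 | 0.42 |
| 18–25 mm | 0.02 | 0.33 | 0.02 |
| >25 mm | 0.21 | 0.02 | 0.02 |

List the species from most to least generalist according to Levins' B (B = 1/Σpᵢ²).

Plethodon richmondi > Plethodon cinereus > Plethodon glutinosus

Σp_cineᵢ² = 0.22² + 0.05² + 0.02² + 0.03² + 0.45² + 0.02² + 0.21² = 0.0484 + 0.0025 + 0.0004 + 0.0009 + 0.2025 + 0.0004 + 0.0441 = 0.2992
B_cine = 1 / 0.2992 = 3.3422
Σp_glutᵢ² = 0.02² + 0.02² + 0.05² + 0.52² + 0.04² + 0.33² + 0.02² = 0.0004 + 0.0004 + 0.0025 + 0.2704 + 0.0016 + 0.1089 + 0.0004 = 0.3846
B_glut = 1 / 0.3846 = 2.6001
Σp_richᵢ² = 0.27² + 0.05² + 0.09² + 0.13² + 0.42² + 0.02² + 0.02² = 0.0729 + 0.0025 + 0.0081 + 0.0169 + 0.1764 + 0.0004 + 0.0004 = 0.2776
B_rich = 1 / 0.2776 = 3.6023
Ranking by B (broadest → narrowest): Plethodon richmondi (3.60) > Plethodon cinereus (3.34) > Plethodon glutinosus (2.60)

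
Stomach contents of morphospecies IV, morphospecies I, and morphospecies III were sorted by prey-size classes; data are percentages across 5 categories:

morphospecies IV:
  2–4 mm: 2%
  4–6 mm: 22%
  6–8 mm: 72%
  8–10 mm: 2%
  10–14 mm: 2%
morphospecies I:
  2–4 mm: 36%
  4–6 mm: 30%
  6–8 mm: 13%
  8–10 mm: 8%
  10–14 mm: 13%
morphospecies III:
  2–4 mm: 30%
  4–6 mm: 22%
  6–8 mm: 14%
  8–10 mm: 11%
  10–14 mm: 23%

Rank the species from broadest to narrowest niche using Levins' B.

Convert percentages to proportions (divide by 100).
Σp_IVᵢ² = 0.02² + 0.22² + 0.72² + 0.02² + 0.02² = 0.0004 + 0.0484 + 0.5184 + 0.0004 + 0.0004 = 0.5680
B_IV = 1 / 0.5680 = 1.7606
Σp_Iᵢ² = 0.36² + 0.30² + 0.13² + 0.08² + 0.13² = 0.1296 + 0.0900 + 0.0169 + 0.0064 + 0.0169 = 0.2598
B_I = 1 / 0.2598 = 3.8491
Σp_IIIᵢ² = 0.30² + 0.22² + 0.14² + 0.11² + 0.23² = 0.0900 + 0.0484 + 0.0196 + 0.0121 + 0.0529 = 0.2230
B_III = 1 / 0.2230 = 4.4843
Ranking by B (broadest → narrowest): morphospecies III (4.48) > morphospecies I (3.85) > morphospecies IV (1.76)

morphospecies III > morphospecies I > morphospecies IV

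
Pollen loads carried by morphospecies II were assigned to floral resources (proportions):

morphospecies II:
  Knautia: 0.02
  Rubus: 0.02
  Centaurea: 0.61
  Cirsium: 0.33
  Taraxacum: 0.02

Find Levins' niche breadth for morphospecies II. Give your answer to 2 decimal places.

Σpᵢ² = 0.02² + 0.02² + 0.61² + 0.33² + 0.02² = 0.0004 + 0.0004 + 0.3721 + 0.1089 + 0.0004 = 0.4822
B = 1 / 0.4822 = 2.0738

2.07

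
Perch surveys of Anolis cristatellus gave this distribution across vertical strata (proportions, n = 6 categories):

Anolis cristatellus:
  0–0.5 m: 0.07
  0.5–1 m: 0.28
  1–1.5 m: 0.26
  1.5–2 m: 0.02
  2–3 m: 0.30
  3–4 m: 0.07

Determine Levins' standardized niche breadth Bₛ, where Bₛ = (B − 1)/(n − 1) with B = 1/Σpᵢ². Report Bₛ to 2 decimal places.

0.61

Σpᵢ² = 0.07² + 0.28² + 0.26² + 0.02² + 0.30² + 0.07² = 0.0049 + 0.0784 + 0.0676 + 0.0004 + 0.0900 + 0.0049 = 0.2462
B = 1 / 0.2462 = 4.0617
Bₛ = (B − 1)/(n − 1) = (4.0617 − 1)/(6 − 1) = 3.0617/5 = 0.6123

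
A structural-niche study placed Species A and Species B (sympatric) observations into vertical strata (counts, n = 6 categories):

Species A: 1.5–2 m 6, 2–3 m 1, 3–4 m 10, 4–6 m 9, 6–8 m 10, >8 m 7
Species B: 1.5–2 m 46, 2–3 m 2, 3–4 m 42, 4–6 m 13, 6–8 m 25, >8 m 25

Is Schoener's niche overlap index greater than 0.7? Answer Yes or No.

Proportions for Species A (n=43): 6/43=0.1395, 1/43=0.0233, 10/43=0.2326, 9/43=0.2093, 10/43=0.2326, 7/43=0.1628
Proportions for Species B (n=153): 46/153=0.3007, 2/153=0.0131, 42/153=0.2745, 13/153=0.0850, 25/153=0.1634, 25/153=0.1634
Σ|p₁ᵢ − p₂ᵢ| = 0.1612 + 0.0102 + 0.0419 + 0.1243 + 0.0692 + 0.0006 = 0.4074
D = 1 − ½ × 0.4074 = 1 − 0.20370 = 0.79630
D = 0.79630 > 0.7 → Yes.

Yes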